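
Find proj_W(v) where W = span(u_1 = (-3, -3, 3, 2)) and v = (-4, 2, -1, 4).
proj_W(v) = (-33/31, -33/31, 33/31, 22/31)

Set up U = [u_1 | ... | u_1] ∈ R^(4×1). The projector onto W = col(U) is P = U (U^T U)^(-1) U^T.
Compute U^T U =
  [31],
and U^T v = (11).
Solve U^T U · c = U^T v for the coefficients: c = (11/31). The projection is proj_W(v) = U c.
Check: (v - proj_W(v)) · u_1 = 0  (should be 0).
Result: proj_W(v) = (-33/31, -33/31, 33/31, 22/31).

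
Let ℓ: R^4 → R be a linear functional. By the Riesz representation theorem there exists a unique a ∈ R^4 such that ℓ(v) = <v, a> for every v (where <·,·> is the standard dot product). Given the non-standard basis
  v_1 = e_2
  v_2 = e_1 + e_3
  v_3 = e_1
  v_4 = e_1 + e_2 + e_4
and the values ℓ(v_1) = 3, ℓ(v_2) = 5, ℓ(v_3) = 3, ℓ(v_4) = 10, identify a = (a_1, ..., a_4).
a = (3, 3, 2, 4)

Write a = (a_1, ..., a_4) in the standard basis. For each basis vector v_i, ℓ(v_i) = <v_i, a> is a linear equation in the a_j's. Collect the n equations into a matrix system V a = ℓ, where row i of V is v_i (expressed in the standard basis). Since V is invertible (lower-triangular with 1s on the diagonal, up to permutation), solve by back-substitution:
  V =
[[0, 1, 0, 0],
 [1, 0, 1, 0],
 [1, 0, 0, 0],
 [1, 1, 0, 1]]
  V a = (3, 5, 3, 10)
Solving gives a = (3, 3, 2, 4).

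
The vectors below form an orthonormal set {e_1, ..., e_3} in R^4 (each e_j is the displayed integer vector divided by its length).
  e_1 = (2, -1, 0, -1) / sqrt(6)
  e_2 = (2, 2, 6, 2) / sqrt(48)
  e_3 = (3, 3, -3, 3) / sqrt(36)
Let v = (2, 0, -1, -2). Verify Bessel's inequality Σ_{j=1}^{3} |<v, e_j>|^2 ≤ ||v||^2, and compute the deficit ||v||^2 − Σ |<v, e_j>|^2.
Σ |<v, e_j>|^2 = 7; ||v||^2 = 9; deficit = 2

Write each e_j = u_j / sqrt(<u_j, u_j>) where u_j is the displayed integer vector. Then <v, e_j> = <v, u_j> / sqrt(<u_j, u_j>), so |<v, e_j>|^2 = <v, u_j>^2 / <u_j, u_j>.
Coefficients: <v, e_1> = 6/sqrt(6), <v, e_2> = -6/sqrt(48), <v, e_3> = 3/sqrt(36).
Square and sum: Σ |<v, e_j>|^2 = 7.
Compute ||v||^2 = v·v = 9.
Deficit = 9 − 7 = 2 ≥ 0, confirming Bessel's inequality. (The deficit equals ||v − Σ <v,e_j> e_j||^2, the squared distance from v to span{e_j}.)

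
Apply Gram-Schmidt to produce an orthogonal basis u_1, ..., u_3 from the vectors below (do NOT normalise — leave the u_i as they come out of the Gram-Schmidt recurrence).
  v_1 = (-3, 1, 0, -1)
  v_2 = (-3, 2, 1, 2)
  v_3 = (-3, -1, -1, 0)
Orthogonal basis:
  u_1 = (-3, 1, 0, -1)
  u_2 = (-6/11, 13/11, 1, 31/11)
  u_3 = (-11/13, -5/3, -37/39, 34/39)

Apply the Gram-Schmidt recurrence
  u_1 = v_1
  u_i = v_i − Σ_{j<i} ((v_i · u_j) / (u_j · u_j)) · u_j.

Step by step this gives:
  u_1 = (-3, 1, 0, -1)
  u_2 = (-6/11, 13/11, 1, 31/11)
  u_3 = (-11/13, -5/3, -37/39, 34/39)

Orthogonality check:
  u_2 · u_1 = 0 (should be 0)
  u_3 · u_1 = 0 (should be 0)
  u_3 · u_2 = 0 (should be 0)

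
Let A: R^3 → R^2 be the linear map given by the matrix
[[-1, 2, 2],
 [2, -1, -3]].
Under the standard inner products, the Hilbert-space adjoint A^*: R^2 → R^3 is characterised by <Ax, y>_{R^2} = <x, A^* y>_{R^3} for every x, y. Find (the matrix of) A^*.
A^* = A^T =
[[-1, 2],
 [2, -1],
 [2, -3]]

For real matrices with standard dot products, the defining identity <Ax, y> = <x, A^* y> gives (Ax)^T y = x^T (A^*) y, i.e. x^T A^T y = x^T (A^*) y. Since this holds for all x, y, we must have A^* = A^T. Therefore
A^* =
[[-1, 2],
 [2, -1],
 [2, -3]].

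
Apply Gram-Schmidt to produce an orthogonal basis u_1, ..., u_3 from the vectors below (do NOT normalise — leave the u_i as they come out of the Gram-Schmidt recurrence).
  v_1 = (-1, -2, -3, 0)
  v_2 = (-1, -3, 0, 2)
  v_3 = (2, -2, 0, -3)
Orthogonal basis:
  u_1 = (-1, -2, -3, 0)
  u_2 = (-1/2, -2, 3/2, 2)
  u_3 = (2, -16/7, 6/7, -17/7)

Apply the Gram-Schmidt recurrence
  u_1 = v_1
  u_i = v_i − Σ_{j<i} ((v_i · u_j) / (u_j · u_j)) · u_j.

Step by step this gives:
  u_1 = (-1, -2, -3, 0)
  u_2 = (-1/2, -2, 3/2, 2)
  u_3 = (2, -16/7, 6/7, -17/7)

Orthogonality check:
  u_2 · u_1 = 0 (should be 0)
  u_3 · u_1 = 0 (should be 0)
  u_3 · u_2 = 0 (should be 0)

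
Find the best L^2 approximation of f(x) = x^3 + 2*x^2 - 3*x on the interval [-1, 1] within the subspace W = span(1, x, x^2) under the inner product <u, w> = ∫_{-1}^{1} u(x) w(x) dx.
g(x) = 2*x^2 - 12*x/5

The best approximation g ∈ W is the orthogonal projection of f onto W. Writing g = a_0 + a_1 x + a_2 x^2, the coefficients solve the normal equations G · a = b where
  G_{ij} = <φ_i, φ_j> and b_i = <f, φ_i>, with φ_0 = 1, φ_1 = x, φ_2 = x^2.
G =
  [2, 0, 2/3]
  [0, 2/3, 0]
  [2/3, 0, 2/5],
b = (4/3, -8/5, 4/5).
Solving gives a_0 = 0, a_1 = -12/5, a_2 = 2, so
  g(x) = 2*x^2 - 12*x/5.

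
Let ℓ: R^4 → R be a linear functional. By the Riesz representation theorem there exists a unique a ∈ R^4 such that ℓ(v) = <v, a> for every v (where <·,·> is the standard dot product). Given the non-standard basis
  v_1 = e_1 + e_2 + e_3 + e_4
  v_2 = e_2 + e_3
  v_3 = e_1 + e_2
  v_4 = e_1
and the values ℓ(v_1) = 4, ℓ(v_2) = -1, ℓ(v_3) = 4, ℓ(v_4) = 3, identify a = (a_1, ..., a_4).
a = (3, 1, -2, 2)

Write a = (a_1, ..., a_4) in the standard basis. For each basis vector v_i, ℓ(v_i) = <v_i, a> is a linear equation in the a_j's. Collect the n equations into a matrix system V a = ℓ, where row i of V is v_i (expressed in the standard basis). Since V is invertible (lower-triangular with 1s on the diagonal, up to permutation), solve by back-substitution:
  V =
[[1, 1, 1, 1],
 [0, 1, 1, 0],
 [1, 1, 0, 0],
 [1, 0, 0, 0]]
  V a = (4, -1, 4, 3)
Solving gives a = (3, 1, -2, 2).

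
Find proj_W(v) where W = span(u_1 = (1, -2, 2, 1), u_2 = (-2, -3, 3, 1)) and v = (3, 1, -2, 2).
proj_W(v) = (358/109, 117/109, -117/109, 1/109)

Set up U = [u_1 | ... | u_2] ∈ R^(4×2). The projector onto W = col(U) is P = U (U^T U)^(-1) U^T.
Compute U^T U =
  [10, 11]
  [11, 23],
and U^T v = (-1, -13).
Solve U^T U · c = U^T v for the coefficients: c = (120/109, -119/109). The projection is proj_W(v) = U c.
Check: (v - proj_W(v)) · u_1 = 0  (should be 0).
Check: (v - proj_W(v)) · u_2 = 0  (should be 0).
Result: proj_W(v) = (358/109, 117/109, -117/109, 1/109).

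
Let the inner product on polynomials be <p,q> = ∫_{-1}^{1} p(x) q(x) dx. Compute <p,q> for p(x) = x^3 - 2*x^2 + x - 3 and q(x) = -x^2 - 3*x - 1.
<p,q> = 104/15

Expand the product: p(x)·q(x) = -x^5 - x^4 + 4*x^3 + 2*x^2 + 8*x + 3.
∫_{-1}^{1} of each monomial x^k gives [2/(k+1) if k even, 0 if k odd]. Integrating term-by-term (or equivalently evaluating the antiderivative F(x) = -x^6/6 - x^5/5 + x^4 + 2*x^3/3 + 4*x^2 + 3*x at the endpoints):
  F(1) − F(−1) = 83/10 − (41/30) = 104/15.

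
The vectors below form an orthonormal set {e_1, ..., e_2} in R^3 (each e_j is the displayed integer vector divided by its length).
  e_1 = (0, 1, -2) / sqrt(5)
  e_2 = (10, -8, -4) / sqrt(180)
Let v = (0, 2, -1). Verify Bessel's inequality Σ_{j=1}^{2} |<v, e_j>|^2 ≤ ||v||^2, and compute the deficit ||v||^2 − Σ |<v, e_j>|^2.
Σ |<v, e_j>|^2 = 4; ||v||^2 = 5; deficit = 1

Write each e_j = u_j / sqrt(<u_j, u_j>) where u_j is the displayed integer vector. Then <v, e_j> = <v, u_j> / sqrt(<u_j, u_j>), so |<v, e_j>|^2 = <v, u_j>^2 / <u_j, u_j>.
Coefficients: <v, e_1> = 4/sqrt(5), <v, e_2> = -12/sqrt(180).
Square and sum: Σ |<v, e_j>|^2 = 4.
Compute ||v||^2 = v·v = 5.
Deficit = 5 − 4 = 1 ≥ 0, confirming Bessel's inequality. (The deficit equals ||v − Σ <v,e_j> e_j||^2, the squared distance from v to span{e_j}.)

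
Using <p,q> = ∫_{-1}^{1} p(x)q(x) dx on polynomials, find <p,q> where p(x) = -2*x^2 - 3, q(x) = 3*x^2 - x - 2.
<p,q> = 94/15

Expand the product: p(x)·q(x) = -6*x^4 + 2*x^3 - 5*x^2 + 3*x + 6.
∫_{-1}^{1} of each monomial x^k gives [2/(k+1) if k even, 0 if k odd]. Integrating term-by-term (or equivalently evaluating the antiderivative F(x) = -6*x^5/5 + x^4/2 - 5*x^3/3 + 3*x^2/2 + 6*x at the endpoints):
  F(1) − F(−1) = 77/15 − (-17/15) = 94/15.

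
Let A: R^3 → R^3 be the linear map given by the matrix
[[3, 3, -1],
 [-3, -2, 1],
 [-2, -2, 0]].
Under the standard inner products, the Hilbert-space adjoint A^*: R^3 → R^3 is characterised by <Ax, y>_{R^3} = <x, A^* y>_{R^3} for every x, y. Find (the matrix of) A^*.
A^* = A^T =
[[3, -3, -2],
 [3, -2, -2],
 [-1, 1, 0]]

For real matrices with standard dot products, the defining identity <Ax, y> = <x, A^* y> gives (Ax)^T y = x^T (A^*) y, i.e. x^T A^T y = x^T (A^*) y. Since this holds for all x, y, we must have A^* = A^T. Therefore
A^* =
[[3, -3, -2],
 [3, -2, -2],
 [-1, 1, 0]].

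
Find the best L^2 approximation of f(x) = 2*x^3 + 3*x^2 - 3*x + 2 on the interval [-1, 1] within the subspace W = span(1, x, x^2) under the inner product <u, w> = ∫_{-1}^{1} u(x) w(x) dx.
g(x) = 3*x^2 - 9*x/5 + 2

The best approximation g ∈ W is the orthogonal projection of f onto W. Writing g = a_0 + a_1 x + a_2 x^2, the coefficients solve the normal equations G · a = b where
  G_{ij} = <φ_i, φ_j> and b_i = <f, φ_i>, with φ_0 = 1, φ_1 = x, φ_2 = x^2.
G =
  [2, 0, 2/3]
  [0, 2/3, 0]
  [2/3, 0, 2/5],
b = (6, -6/5, 38/15).
Solving gives a_0 = 2, a_1 = -9/5, a_2 = 3, so
  g(x) = 3*x^2 - 9*x/5 + 2.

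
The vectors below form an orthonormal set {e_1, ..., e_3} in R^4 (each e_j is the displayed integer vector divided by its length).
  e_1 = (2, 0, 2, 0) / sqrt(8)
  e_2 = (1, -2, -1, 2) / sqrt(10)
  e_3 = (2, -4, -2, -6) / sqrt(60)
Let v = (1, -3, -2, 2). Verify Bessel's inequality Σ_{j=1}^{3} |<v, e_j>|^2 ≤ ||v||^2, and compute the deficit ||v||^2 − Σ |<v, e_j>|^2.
Σ |<v, e_j>|^2 = 18; ||v||^2 = 18; deficit = 0

Write each e_j = u_j / sqrt(<u_j, u_j>) where u_j is the displayed integer vector. Then <v, e_j> = <v, u_j> / sqrt(<u_j, u_j>), so |<v, e_j>|^2 = <v, u_j>^2 / <u_j, u_j>.
Coefficients: <v, e_1> = -2/sqrt(8), <v, e_2> = 13/sqrt(10), <v, e_3> = 6/sqrt(60).
Square and sum: Σ |<v, e_j>|^2 = 18.
Compute ||v||^2 = v·v = 18.
Deficit = 18 − 18 = 0 ≥ 0, confirming Bessel's inequality. (The deficit equals ||v − Σ <v,e_j> e_j||^2, the squared distance from v to span{e_j}.)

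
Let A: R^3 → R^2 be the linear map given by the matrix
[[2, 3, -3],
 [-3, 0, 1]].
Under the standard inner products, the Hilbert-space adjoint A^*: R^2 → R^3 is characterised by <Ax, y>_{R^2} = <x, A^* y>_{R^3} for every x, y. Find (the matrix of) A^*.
A^* = A^T =
[[2, -3],
 [3, 0],
 [-3, 1]]

For real matrices with standard dot products, the defining identity <Ax, y> = <x, A^* y> gives (Ax)^T y = x^T (A^*) y, i.e. x^T A^T y = x^T (A^*) y. Since this holds for all x, y, we must have A^* = A^T. Therefore
A^* =
[[2, -3],
 [3, 0],
 [-3, 1]].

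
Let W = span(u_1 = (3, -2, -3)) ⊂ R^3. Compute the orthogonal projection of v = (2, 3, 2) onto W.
proj_W(v) = (-9/11, 6/11, 9/11)

Set up U = [u_1 | ... | u_1] ∈ R^(3×1). The projector onto W = col(U) is P = U (U^T U)^(-1) U^T.
Compute U^T U =
  [22],
and U^T v = (-6).
Solve U^T U · c = U^T v for the coefficients: c = (-3/11). The projection is proj_W(v) = U c.
Check: (v - proj_W(v)) · u_1 = 0  (should be 0).
Result: proj_W(v) = (-9/11, 6/11, 9/11).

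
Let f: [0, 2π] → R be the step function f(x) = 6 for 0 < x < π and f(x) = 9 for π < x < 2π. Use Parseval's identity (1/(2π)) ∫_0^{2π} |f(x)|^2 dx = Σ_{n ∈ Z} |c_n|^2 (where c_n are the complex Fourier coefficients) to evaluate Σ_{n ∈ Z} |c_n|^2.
Σ |c_n|^2 = 117/2

Parseval equates the L^2 energy of f (normalised by 1/(2π)) with the ℓ^2 sum of its Fourier coefficients: (1/(2π)) ∫_0^{2π} |f|^2 = Σ |c_n|^2.
Compute the left side: (1/(2π)) [∫_0^π 6^2 dx + ∫_π^{2π} 9^2 dx] = (1/(2π)) · (36π + 81π) = (36 + 81)/2 = 117/2.
So Σ_{n ∈ Z} |c_n|^2 = 117/2.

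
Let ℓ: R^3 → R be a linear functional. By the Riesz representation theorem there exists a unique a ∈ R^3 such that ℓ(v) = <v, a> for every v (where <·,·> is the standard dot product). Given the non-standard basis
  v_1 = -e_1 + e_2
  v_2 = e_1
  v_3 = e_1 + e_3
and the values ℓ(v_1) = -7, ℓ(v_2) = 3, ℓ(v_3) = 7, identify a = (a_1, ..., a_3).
a = (3, -4, 4)

Write a = (a_1, ..., a_3) in the standard basis. For each basis vector v_i, ℓ(v_i) = <v_i, a> is a linear equation in the a_j's. Collect the n equations into a matrix system V a = ℓ, where row i of V is v_i (expressed in the standard basis). Since V is invertible (lower-triangular with 1s on the diagonal, up to permutation), solve by back-substitution:
  V =
[[-1, 1, 0],
 [1, 0, 0],
 [1, 0, 1]]
  V a = (-7, 3, 7)
Solving gives a = (3, -4, 4).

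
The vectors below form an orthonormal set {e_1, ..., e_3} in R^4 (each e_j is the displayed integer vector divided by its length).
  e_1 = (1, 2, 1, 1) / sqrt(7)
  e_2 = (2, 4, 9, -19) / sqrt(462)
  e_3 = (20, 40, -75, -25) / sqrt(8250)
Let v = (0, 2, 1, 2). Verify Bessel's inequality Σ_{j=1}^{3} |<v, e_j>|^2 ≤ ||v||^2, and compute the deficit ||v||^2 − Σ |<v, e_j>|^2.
Σ |<v, e_j>|^2 = 41/5; ||v||^2 = 9; deficit = 4/5

Write each e_j = u_j / sqrt(<u_j, u_j>) where u_j is the displayed integer vector. Then <v, e_j> = <v, u_j> / sqrt(<u_j, u_j>), so |<v, e_j>|^2 = <v, u_j>^2 / <u_j, u_j>.
Coefficients: <v, e_1> = 7/sqrt(7), <v, e_2> = -21/sqrt(462), <v, e_3> = -45/sqrt(8250).
Square and sum: Σ |<v, e_j>|^2 = 41/5.
Compute ||v||^2 = v·v = 9.
Deficit = 9 − 41/5 = 4/5 ≥ 0, confirming Bessel's inequality. (The deficit equals ||v − Σ <v,e_j> e_j||^2, the squared distance from v to span{e_j}.)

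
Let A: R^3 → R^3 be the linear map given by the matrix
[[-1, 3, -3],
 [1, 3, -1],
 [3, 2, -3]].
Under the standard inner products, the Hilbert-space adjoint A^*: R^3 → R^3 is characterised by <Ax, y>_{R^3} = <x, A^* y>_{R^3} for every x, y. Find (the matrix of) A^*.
A^* = A^T =
[[-1, 1, 3],
 [3, 3, 2],
 [-3, -1, -3]]

For real matrices with standard dot products, the defining identity <Ax, y> = <x, A^* y> gives (Ax)^T y = x^T (A^*) y, i.e. x^T A^T y = x^T (A^*) y. Since this holds for all x, y, we must have A^* = A^T. Therefore
A^* =
[[-1, 1, 3],
 [3, 3, 2],
 [-3, -1, -3]].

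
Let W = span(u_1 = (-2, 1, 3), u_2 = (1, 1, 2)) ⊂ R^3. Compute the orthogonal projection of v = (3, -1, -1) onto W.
proj_W(v) = (170/59, -10/59, -80/59)

Set up U = [u_1 | ... | u_2] ∈ R^(3×2). The projector onto W = col(U) is P = U (U^T U)^(-1) U^T.
Compute U^T U =
  [14, 5]
  [5, 6],
and U^T v = (-10, 0).
Solve U^T U · c = U^T v for the coefficients: c = (-60/59, 50/59). The projection is proj_W(v) = U c.
Check: (v - proj_W(v)) · u_1 = 0  (should be 0).
Check: (v - proj_W(v)) · u_2 = 0  (should be 0).
Result: proj_W(v) = (170/59, -10/59, -80/59).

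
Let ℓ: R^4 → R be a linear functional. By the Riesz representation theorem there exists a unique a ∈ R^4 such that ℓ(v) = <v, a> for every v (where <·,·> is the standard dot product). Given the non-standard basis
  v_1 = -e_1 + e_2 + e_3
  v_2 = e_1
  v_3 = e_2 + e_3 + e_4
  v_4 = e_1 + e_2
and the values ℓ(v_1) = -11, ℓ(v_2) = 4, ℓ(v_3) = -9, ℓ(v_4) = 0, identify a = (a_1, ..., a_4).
a = (4, -4, -3, -2)

Write a = (a_1, ..., a_4) in the standard basis. For each basis vector v_i, ℓ(v_i) = <v_i, a> is a linear equation in the a_j's. Collect the n equations into a matrix system V a = ℓ, where row i of V is v_i (expressed in the standard basis). Since V is invertible (lower-triangular with 1s on the diagonal, up to permutation), solve by back-substitution:
  V =
[[-1, 1, 1, 0],
 [1, 0, 0, 0],
 [0, 1, 1, 1],
 [1, 1, 0, 0]]
  V a = (-11, 4, -9, 0)
Solving gives a = (4, -4, -3, -2).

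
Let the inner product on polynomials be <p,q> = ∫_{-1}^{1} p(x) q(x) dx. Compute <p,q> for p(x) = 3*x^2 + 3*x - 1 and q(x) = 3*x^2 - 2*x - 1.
<p,q> = -12/5

Expand the product: p(x)·q(x) = 9*x^4 + 3*x^3 - 12*x^2 - x + 1.
∫_{-1}^{1} of each monomial x^k gives [2/(k+1) if k even, 0 if k odd]. Integrating term-by-term (or equivalently evaluating the antiderivative F(x) = 9*x^5/5 + 3*x^4/4 - 4*x^3 - x^2/2 + x at the endpoints):
  F(1) − F(−1) = -19/20 − (29/20) = -12/5.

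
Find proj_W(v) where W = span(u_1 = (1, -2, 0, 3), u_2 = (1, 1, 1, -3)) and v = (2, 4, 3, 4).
proj_W(v) = (15/17, -33/34, 9/34, 18/17)

Set up U = [u_1 | ... | u_2] ∈ R^(4×2). The projector onto W = col(U) is P = U (U^T U)^(-1) U^T.
Compute U^T U =
  [14, -10]
  [-10, 12],
and U^T v = (6, -3).
Solve U^T U · c = U^T v for the coefficients: c = (21/34, 9/34). The projection is proj_W(v) = U c.
Check: (v - proj_W(v)) · u_1 = 0  (should be 0).
Check: (v - proj_W(v)) · u_2 = 0  (should be 0).
Result: proj_W(v) = (15/17, -33/34, 9/34, 18/17).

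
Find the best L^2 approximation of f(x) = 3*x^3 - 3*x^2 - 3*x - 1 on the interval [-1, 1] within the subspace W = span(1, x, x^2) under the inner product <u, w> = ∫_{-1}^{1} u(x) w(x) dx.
g(x) = -3*x^2 - 6*x/5 - 1

The best approximation g ∈ W is the orthogonal projection of f onto W. Writing g = a_0 + a_1 x + a_2 x^2, the coefficients solve the normal equations G · a = b where
  G_{ij} = <φ_i, φ_j> and b_i = <f, φ_i>, with φ_0 = 1, φ_1 = x, φ_2 = x^2.
G =
  [2, 0, 2/3]
  [0, 2/3, 0]
  [2/3, 0, 2/5],
b = (-4, -4/5, -28/15).
Solving gives a_0 = -1, a_1 = -6/5, a_2 = -3, so
  g(x) = -3*x^2 - 6*x/5 - 1.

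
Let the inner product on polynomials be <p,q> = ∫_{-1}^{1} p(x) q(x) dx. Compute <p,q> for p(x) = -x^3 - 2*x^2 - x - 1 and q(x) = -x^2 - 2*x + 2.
<p,q> = -46/15

Expand the product: p(x)·q(x) = x^5 + 4*x^4 + 3*x^3 - x^2 - 2.
∫_{-1}^{1} of each monomial x^k gives [2/(k+1) if k even, 0 if k odd]. Integrating term-by-term (or equivalently evaluating the antiderivative F(x) = x^6/6 + 4*x^5/5 + 3*x^4/4 - x^3/3 - 2*x at the endpoints):
  F(1) − F(−1) = -37/60 − (49/20) = -46/15.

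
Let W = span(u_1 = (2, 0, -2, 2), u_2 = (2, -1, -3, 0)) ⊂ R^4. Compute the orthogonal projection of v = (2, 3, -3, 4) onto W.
proj_W(v) = (46/17, 15/17, -31/17, 76/17)

Set up U = [u_1 | ... | u_2] ∈ R^(4×2). The projector onto W = col(U) is P = U (U^T U)^(-1) U^T.
Compute U^T U =
  [12, 10]
  [10, 14],
and U^T v = (18, 10).
Solve U^T U · c = U^T v for the coefficients: c = (38/17, -15/17). The projection is proj_W(v) = U c.
Check: (v - proj_W(v)) · u_1 = 0  (should be 0).
Check: (v - proj_W(v)) · u_2 = 0  (should be 0).
Result: proj_W(v) = (46/17, 15/17, -31/17, 76/17).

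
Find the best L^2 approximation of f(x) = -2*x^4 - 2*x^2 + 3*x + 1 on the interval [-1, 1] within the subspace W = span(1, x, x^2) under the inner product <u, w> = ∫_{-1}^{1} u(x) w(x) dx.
g(x) = -26*x^2/7 + 3*x + 41/35

The best approximation g ∈ W is the orthogonal projection of f onto W. Writing g = a_0 + a_1 x + a_2 x^2, the coefficients solve the normal equations G · a = b where
  G_{ij} = <φ_i, φ_j> and b_i = <f, φ_i>, with φ_0 = 1, φ_1 = x, φ_2 = x^2.
G =
  [2, 0, 2/3]
  [0, 2/3, 0]
  [2/3, 0, 2/5],
b = (-2/15, 2, -74/105).
Solving gives a_0 = 41/35, a_1 = 3, a_2 = -26/7, so
  g(x) = -26*x^2/7 + 3*x + 41/35.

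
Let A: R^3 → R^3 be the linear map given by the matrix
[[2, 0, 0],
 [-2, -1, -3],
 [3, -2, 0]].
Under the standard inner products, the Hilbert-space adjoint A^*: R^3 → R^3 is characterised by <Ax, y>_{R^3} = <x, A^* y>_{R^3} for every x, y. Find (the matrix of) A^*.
A^* = A^T =
[[2, -2, 3],
 [0, -1, -2],
 [0, -3, 0]]

For real matrices with standard dot products, the defining identity <Ax, y> = <x, A^* y> gives (Ax)^T y = x^T (A^*) y, i.e. x^T A^T y = x^T (A^*) y. Since this holds for all x, y, we must have A^* = A^T. Therefore
A^* =
[[2, -2, 3],
 [0, -1, -2],
 [0, -3, 0]].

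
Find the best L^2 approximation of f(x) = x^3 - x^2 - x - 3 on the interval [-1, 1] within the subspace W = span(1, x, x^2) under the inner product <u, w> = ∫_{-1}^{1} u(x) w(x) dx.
g(x) = -x^2 - 2*x/5 - 3

The best approximation g ∈ W is the orthogonal projection of f onto W. Writing g = a_0 + a_1 x + a_2 x^2, the coefficients solve the normal equations G · a = b where
  G_{ij} = <φ_i, φ_j> and b_i = <f, φ_i>, with φ_0 = 1, φ_1 = x, φ_2 = x^2.
G =
  [2, 0, 2/3]
  [0, 2/3, 0]
  [2/3, 0, 2/5],
b = (-20/3, -4/15, -12/5).
Solving gives a_0 = -3, a_1 = -2/5, a_2 = -1, so
  g(x) = -x^2 - 2*x/5 - 3.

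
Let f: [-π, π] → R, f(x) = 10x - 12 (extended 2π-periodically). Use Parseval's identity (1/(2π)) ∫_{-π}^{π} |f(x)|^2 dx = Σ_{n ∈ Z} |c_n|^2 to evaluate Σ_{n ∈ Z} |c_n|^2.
Σ |c_n|^2 = 100π^2/3 + 144

Expand and integrate term by term over [-π, π]:
  ∫ (10x)^2 dx = 100·(2π^3/3); ∫ 2·10·(-12)·x dx = 0 (odd integrand); ∫ (-12)^2 dx = 144·2π.
So (1/(2π)) ∫_{-π}^{π} (10x - 12)^2 dx = 100π^2/3 + 144 = 100π^2/3 + 144.
Parseval ⇒ Σ |c_n|^2 = 100π^2/3 + 144.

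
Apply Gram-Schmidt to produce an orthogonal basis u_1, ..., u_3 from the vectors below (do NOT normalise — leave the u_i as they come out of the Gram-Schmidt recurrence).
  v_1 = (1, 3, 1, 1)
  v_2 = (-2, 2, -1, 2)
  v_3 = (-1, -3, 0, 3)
Orthogonal basis:
  u_1 = (1, 3, 1, 1)
  u_2 = (-29/12, 3/4, -17/12, 19/12)
  u_3 = (88/131, -208/131, 160/131, 376/131)

Apply the Gram-Schmidt recurrence
  u_1 = v_1
  u_i = v_i − Σ_{j<i} ((v_i · u_j) / (u_j · u_j)) · u_j.

Step by step this gives:
  u_1 = (1, 3, 1, 1)
  u_2 = (-29/12, 3/4, -17/12, 19/12)
  u_3 = (88/131, -208/131, 160/131, 376/131)

Orthogonality check:
  u_2 · u_1 = 0 (should be 0)
  u_3 · u_1 = 0 (should be 0)
  u_3 · u_2 = 0 (should be 0)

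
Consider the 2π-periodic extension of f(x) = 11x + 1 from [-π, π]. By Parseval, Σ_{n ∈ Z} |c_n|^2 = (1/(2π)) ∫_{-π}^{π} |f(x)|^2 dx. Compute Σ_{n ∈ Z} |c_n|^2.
Σ |c_n|^2 = 121π^2/3 + 1

Expand and integrate term by term over [-π, π]:
  ∫ (11x)^2 dx = 121·(2π^3/3); ∫ 2·11·(1)·x dx = 0 (odd integrand); ∫ 1^2 dx = 1·2π.
So (1/(2π)) ∫_{-π}^{π} (11x + 1)^2 dx = 121π^2/3 + 1 = 121π^2/3 + 1.
Parseval ⇒ Σ |c_n|^2 = 121π^2/3 + 1.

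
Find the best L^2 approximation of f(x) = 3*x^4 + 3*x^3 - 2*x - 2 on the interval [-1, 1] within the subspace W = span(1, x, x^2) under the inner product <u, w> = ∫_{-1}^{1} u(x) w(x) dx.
g(x) = 18*x^2/7 - x/5 - 79/35

The best approximation g ∈ W is the orthogonal projection of f onto W. Writing g = a_0 + a_1 x + a_2 x^2, the coefficients solve the normal equations G · a = b where
  G_{ij} = <φ_i, φ_j> and b_i = <f, φ_i>, with φ_0 = 1, φ_1 = x, φ_2 = x^2.
G =
  [2, 0, 2/3]
  [0, 2/3, 0]
  [2/3, 0, 2/5],
b = (-14/5, -2/15, -10/21).
Solving gives a_0 = -79/35, a_1 = -1/5, a_2 = 18/7, so
  g(x) = 18*x^2/7 - x/5 - 79/35.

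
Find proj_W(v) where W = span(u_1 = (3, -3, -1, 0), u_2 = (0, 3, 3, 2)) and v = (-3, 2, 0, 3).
proj_W(v) = (-279/137, 351/137, 165/137, 48/137)

Set up U = [u_1 | ... | u_2] ∈ R^(4×2). The projector onto W = col(U) is P = U (U^T U)^(-1) U^T.
Compute U^T U =
  [19, -12]
  [-12, 22],
and U^T v = (-15, 12).
Solve U^T U · c = U^T v for the coefficients: c = (-93/137, 24/137). The projection is proj_W(v) = U c.
Check: (v - proj_W(v)) · u_1 = 0  (should be 0).
Check: (v - proj_W(v)) · u_2 = 0  (should be 0).
Result: proj_W(v) = (-279/137, 351/137, 165/137, 48/137).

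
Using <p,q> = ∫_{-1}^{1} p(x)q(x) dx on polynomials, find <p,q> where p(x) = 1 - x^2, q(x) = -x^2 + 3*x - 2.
<p,q> = -44/15

Expand the product: p(x)·q(x) = x^4 - 3*x^3 + x^2 + 3*x - 2.
∫_{-1}^{1} of each monomial x^k gives [2/(k+1) if k even, 0 if k odd]. Integrating term-by-term (or equivalently evaluating the antiderivative F(x) = x^5/5 - 3*x^4/4 + x^3/3 + 3*x^2/2 - 2*x at the endpoints):
  F(1) − F(−1) = -43/60 − (133/60) = -44/15.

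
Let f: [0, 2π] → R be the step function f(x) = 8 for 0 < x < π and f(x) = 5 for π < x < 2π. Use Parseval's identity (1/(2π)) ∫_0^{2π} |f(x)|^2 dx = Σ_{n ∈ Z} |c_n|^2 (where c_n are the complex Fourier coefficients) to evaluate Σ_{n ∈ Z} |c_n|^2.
Σ |c_n|^2 = 89/2

Parseval equates the L^2 energy of f (normalised by 1/(2π)) with the ℓ^2 sum of its Fourier coefficients: (1/(2π)) ∫_0^{2π} |f|^2 = Σ |c_n|^2.
Compute the left side: (1/(2π)) [∫_0^π 8^2 dx + ∫_π^{2π} 5^2 dx] = (1/(2π)) · (64π + 25π) = (64 + 25)/2 = 89/2.
So Σ_{n ∈ Z} |c_n|^2 = 89/2.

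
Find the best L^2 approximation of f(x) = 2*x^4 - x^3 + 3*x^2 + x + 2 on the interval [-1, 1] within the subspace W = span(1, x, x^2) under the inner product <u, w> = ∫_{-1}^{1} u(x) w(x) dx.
g(x) = 33*x^2/7 + 2*x/5 + 64/35

The best approximation g ∈ W is the orthogonal projection of f onto W. Writing g = a_0 + a_1 x + a_2 x^2, the coefficients solve the normal equations G · a = b where
  G_{ij} = <φ_i, φ_j> and b_i = <f, φ_i>, with φ_0 = 1, φ_1 = x, φ_2 = x^2.
G =
  [2, 0, 2/3]
  [0, 2/3, 0]
  [2/3, 0, 2/5],
b = (34/5, 4/15, 326/105).
Solving gives a_0 = 64/35, a_1 = 2/5, a_2 = 33/7, so
  g(x) = 33*x^2/7 + 2*x/5 + 64/35.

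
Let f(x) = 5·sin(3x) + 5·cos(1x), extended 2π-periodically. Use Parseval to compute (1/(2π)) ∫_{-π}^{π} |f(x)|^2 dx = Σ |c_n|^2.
Σ |c_n|^2 = 25

Expand |f|^2 and use orthogonality of {sin(nx), cos(mx)} on [-π, π]:
  ∫_{-π}^{π} sin(nx)^2 dx = π, ∫ cos(mx)^2 dx = π, and cross terms integrate to 0.
So ∫_{-π}^{π} f(x)^2 dx = 5^2 · π + 5^2 · π = (25 + 25)π.
Divide by 2π: (25 + 25)/2 = 25.
By Parseval, this equals Σ |c_n|^2.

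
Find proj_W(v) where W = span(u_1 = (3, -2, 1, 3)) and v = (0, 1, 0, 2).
proj_W(v) = (12/23, -8/23, 4/23, 12/23)

Set up U = [u_1 | ... | u_1] ∈ R^(4×1). The projector onto W = col(U) is P = U (U^T U)^(-1) U^T.
Compute U^T U =
  [23],
and U^T v = (4).
Solve U^T U · c = U^T v for the coefficients: c = (4/23). The projection is proj_W(v) = U c.
Check: (v - proj_W(v)) · u_1 = 0  (should be 0).
Result: proj_W(v) = (12/23, -8/23, 4/23, 12/23).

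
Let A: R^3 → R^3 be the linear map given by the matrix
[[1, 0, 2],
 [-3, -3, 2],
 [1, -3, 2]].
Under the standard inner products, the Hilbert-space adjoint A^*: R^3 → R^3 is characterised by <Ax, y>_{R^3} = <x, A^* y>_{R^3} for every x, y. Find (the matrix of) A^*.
A^* = A^T =
[[1, -3, 1],
 [0, -3, -3],
 [2, 2, 2]]

For real matrices with standard dot products, the defining identity <Ax, y> = <x, A^* y> gives (Ax)^T y = x^T (A^*) y, i.e. x^T A^T y = x^T (A^*) y. Since this holds for all x, y, we must have A^* = A^T. Therefore
A^* =
[[1, -3, 1],
 [0, -3, -3],
 [2, 2, 2]].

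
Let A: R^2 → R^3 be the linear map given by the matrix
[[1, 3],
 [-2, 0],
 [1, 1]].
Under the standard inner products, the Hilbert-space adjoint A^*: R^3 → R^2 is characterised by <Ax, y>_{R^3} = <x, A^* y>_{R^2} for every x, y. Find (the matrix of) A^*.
A^* = A^T =
[[1, -2, 1],
 [3, 0, 1]]

For real matrices with standard dot products, the defining identity <Ax, y> = <x, A^* y> gives (Ax)^T y = x^T (A^*) y, i.e. x^T A^T y = x^T (A^*) y. Since this holds for all x, y, we must have A^* = A^T. Therefore
A^* =
[[1, -2, 1],
 [3, 0, 1]].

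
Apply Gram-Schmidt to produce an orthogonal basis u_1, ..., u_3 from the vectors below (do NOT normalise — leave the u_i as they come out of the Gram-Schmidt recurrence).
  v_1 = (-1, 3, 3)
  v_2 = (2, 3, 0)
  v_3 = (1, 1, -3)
Orthogonal basis:
  u_1 = (-1, 3, 3)
  u_2 = (45/19, 36/19, -21/19)
  u_3 = (-12/11, 8/11, -12/11)

Apply the Gram-Schmidt recurrence
  u_1 = v_1
  u_i = v_i − Σ_{j<i} ((v_i · u_j) / (u_j · u_j)) · u_j.

Step by step this gives:
  u_1 = (-1, 3, 3)
  u_2 = (45/19, 36/19, -21/19)
  u_3 = (-12/11, 8/11, -12/11)

Orthogonality check:
  u_2 · u_1 = 0 (should be 0)
  u_3 · u_1 = 0 (should be 0)
  u_3 · u_2 = 0 (should be 0)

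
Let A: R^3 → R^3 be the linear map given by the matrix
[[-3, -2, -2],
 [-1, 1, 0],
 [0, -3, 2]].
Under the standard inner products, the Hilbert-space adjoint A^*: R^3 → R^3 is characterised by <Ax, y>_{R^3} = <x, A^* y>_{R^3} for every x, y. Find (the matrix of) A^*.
A^* = A^T =
[[-3, -1, 0],
 [-2, 1, -3],
 [-2, 0, 2]]

For real matrices with standard dot products, the defining identity <Ax, y> = <x, A^* y> gives (Ax)^T y = x^T (A^*) y, i.e. x^T A^T y = x^T (A^*) y. Since this holds for all x, y, we must have A^* = A^T. Therefore
A^* =
[[-3, -1, 0],
 [-2, 1, -3],
 [-2, 0, 2]].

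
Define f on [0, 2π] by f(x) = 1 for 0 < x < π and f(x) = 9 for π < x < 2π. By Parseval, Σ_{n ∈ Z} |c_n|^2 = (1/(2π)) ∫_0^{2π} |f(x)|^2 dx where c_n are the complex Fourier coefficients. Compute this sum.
Σ |c_n|^2 = 41

Parseval equates the L^2 energy of f (normalised by 1/(2π)) with the ℓ^2 sum of its Fourier coefficients: (1/(2π)) ∫_0^{2π} |f|^2 = Σ |c_n|^2.
Compute the left side: (1/(2π)) [∫_0^π 1^2 dx + ∫_π^{2π} 9^2 dx] = (1/(2π)) · (1π + 81π) = (1 + 81)/2 = 41.
So Σ_{n ∈ Z} |c_n|^2 = 41.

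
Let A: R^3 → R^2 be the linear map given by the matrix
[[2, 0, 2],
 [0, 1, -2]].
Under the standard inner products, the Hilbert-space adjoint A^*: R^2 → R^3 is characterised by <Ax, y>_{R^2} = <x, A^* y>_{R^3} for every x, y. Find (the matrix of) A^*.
A^* = A^T =
[[2, 0],
 [0, 1],
 [2, -2]]

For real matrices with standard dot products, the defining identity <Ax, y> = <x, A^* y> gives (Ax)^T y = x^T (A^*) y, i.e. x^T A^T y = x^T (A^*) y. Since this holds for all x, y, we must have A^* = A^T. Therefore
A^* =
[[2, 0],
 [0, 1],
 [2, -2]].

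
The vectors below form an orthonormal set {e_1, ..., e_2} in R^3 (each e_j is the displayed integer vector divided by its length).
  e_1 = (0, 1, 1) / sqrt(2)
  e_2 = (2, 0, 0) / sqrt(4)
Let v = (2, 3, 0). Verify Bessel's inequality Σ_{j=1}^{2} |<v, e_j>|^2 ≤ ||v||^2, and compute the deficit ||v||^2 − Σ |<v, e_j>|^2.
Σ |<v, e_j>|^2 = 17/2; ||v||^2 = 13; deficit = 9/2

Write each e_j = u_j / sqrt(<u_j, u_j>) where u_j is the displayed integer vector. Then <v, e_j> = <v, u_j> / sqrt(<u_j, u_j>), so |<v, e_j>|^2 = <v, u_j>^2 / <u_j, u_j>.
Coefficients: <v, e_1> = 3/sqrt(2), <v, e_2> = 4/sqrt(4).
Square and sum: Σ |<v, e_j>|^2 = 17/2.
Compute ||v||^2 = v·v = 13.
Deficit = 13 − 17/2 = 9/2 ≥ 0, confirming Bessel's inequality. (The deficit equals ||v − Σ <v,e_j> e_j||^2, the squared distance from v to span{e_j}.)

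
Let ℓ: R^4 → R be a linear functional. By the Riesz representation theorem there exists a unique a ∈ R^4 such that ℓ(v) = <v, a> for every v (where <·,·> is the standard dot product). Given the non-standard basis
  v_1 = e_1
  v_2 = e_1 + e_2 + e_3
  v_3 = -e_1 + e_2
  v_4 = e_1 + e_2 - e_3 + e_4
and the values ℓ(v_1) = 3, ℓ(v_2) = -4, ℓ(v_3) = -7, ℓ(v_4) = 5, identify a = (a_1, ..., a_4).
a = (3, -4, -3, 3)

Write a = (a_1, ..., a_4) in the standard basis. For each basis vector v_i, ℓ(v_i) = <v_i, a> is a linear equation in the a_j's. Collect the n equations into a matrix system V a = ℓ, where row i of V is v_i (expressed in the standard basis). Since V is invertible (lower-triangular with 1s on the diagonal, up to permutation), solve by back-substitution:
  V =
[[1, 0, 0, 0],
 [1, 1, 1, 0],
 [-1, 1, 0, 0],
 [1, 1, -1, 1]]
  V a = (3, -4, -7, 5)
Solving gives a = (3, -4, -3, 3).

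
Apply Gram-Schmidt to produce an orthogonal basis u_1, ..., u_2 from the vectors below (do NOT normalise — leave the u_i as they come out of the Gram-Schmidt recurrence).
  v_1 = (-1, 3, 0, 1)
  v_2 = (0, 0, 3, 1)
Orthogonal basis:
  u_1 = (-1, 3, 0, 1)
  u_2 = (1/11, -3/11, 3, 10/11)

Apply the Gram-Schmidt recurrence
  u_1 = v_1
  u_i = v_i − Σ_{j<i} ((v_i · u_j) / (u_j · u_j)) · u_j.

Step by step this gives:
  u_1 = (-1, 3, 0, 1)
  u_2 = (1/11, -3/11, 3, 10/11)

Orthogonality check:
  u_2 · u_1 = 0 (should be 0)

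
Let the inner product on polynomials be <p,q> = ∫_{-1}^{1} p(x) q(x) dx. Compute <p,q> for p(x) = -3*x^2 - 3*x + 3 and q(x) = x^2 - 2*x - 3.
<p,q> = -36/5

Expand the product: p(x)·q(x) = -3*x^4 + 3*x^3 + 18*x^2 + 3*x - 9.
∫_{-1}^{1} of each monomial x^k gives [2/(k+1) if k even, 0 if k odd]. Integrating term-by-term (or equivalently evaluating the antiderivative F(x) = -3*x^5/5 + 3*x^4/4 + 6*x^3 + 3*x^2/2 - 9*x at the endpoints):
  F(1) − F(−1) = -27/20 − (117/20) = -36/5.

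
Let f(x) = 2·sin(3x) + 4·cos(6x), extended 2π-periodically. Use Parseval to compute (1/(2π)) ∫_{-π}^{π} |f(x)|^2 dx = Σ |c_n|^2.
Σ |c_n|^2 = 10

Expand |f|^2 and use orthogonality of {sin(nx), cos(mx)} on [-π, π]:
  ∫_{-π}^{π} sin(nx)^2 dx = π, ∫ cos(mx)^2 dx = π, and cross terms integrate to 0.
So ∫_{-π}^{π} f(x)^2 dx = 2^2 · π + 4^2 · π = (4 + 16)π.
Divide by 2π: (4 + 16)/2 = 10.
By Parseval, this equals Σ |c_n|^2.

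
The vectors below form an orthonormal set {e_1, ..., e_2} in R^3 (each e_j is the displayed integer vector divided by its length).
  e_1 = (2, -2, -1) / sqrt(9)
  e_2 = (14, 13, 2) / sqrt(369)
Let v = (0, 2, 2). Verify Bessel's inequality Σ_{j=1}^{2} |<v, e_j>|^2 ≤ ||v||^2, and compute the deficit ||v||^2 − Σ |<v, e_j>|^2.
Σ |<v, e_j>|^2 = 264/41; ||v||^2 = 8; deficit = 64/41

Write each e_j = u_j / sqrt(<u_j, u_j>) where u_j is the displayed integer vector. Then <v, e_j> = <v, u_j> / sqrt(<u_j, u_j>), so |<v, e_j>|^2 = <v, u_j>^2 / <u_j, u_j>.
Coefficients: <v, e_1> = -6/sqrt(9), <v, e_2> = 30/sqrt(369).
Square and sum: Σ |<v, e_j>|^2 = 264/41.
Compute ||v||^2 = v·v = 8.
Deficit = 8 − 264/41 = 64/41 ≥ 0, confirming Bessel's inequality. (The deficit equals ||v − Σ <v,e_j> e_j||^2, the squared distance from v to span{e_j}.)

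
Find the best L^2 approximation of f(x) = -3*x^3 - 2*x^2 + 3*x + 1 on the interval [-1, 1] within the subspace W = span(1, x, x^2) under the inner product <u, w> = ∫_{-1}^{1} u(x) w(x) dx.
g(x) = -2*x^2 + 6*x/5 + 1

The best approximation g ∈ W is the orthogonal projection of f onto W. Writing g = a_0 + a_1 x + a_2 x^2, the coefficients solve the normal equations G · a = b where
  G_{ij} = <φ_i, φ_j> and b_i = <f, φ_i>, with φ_0 = 1, φ_1 = x, φ_2 = x^2.
G =
  [2, 0, 2/3]
  [0, 2/3, 0]
  [2/3, 0, 2/5],
b = (2/3, 4/5, -2/15).
Solving gives a_0 = 1, a_1 = 6/5, a_2 = -2, so
  g(x) = -2*x^2 + 6*x/5 + 1.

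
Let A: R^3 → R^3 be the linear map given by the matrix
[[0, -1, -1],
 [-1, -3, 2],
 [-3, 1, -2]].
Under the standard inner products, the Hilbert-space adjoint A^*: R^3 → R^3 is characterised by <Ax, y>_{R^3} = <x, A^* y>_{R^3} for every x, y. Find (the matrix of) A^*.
A^* = A^T =
[[0, -1, -3],
 [-1, -3, 1],
 [-1, 2, -2]]

For real matrices with standard dot products, the defining identity <Ax, y> = <x, A^* y> gives (Ax)^T y = x^T (A^*) y, i.e. x^T A^T y = x^T (A^*) y. Since this holds for all x, y, we must have A^* = A^T. Therefore
A^* =
[[0, -1, -3],
 [-1, -3, 1],
 [-1, 2, -2]].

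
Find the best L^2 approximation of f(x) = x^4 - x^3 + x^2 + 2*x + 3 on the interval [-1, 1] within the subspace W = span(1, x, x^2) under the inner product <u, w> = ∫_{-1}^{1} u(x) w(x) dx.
g(x) = 13*x^2/7 + 7*x/5 + 102/35

The best approximation g ∈ W is the orthogonal projection of f onto W. Writing g = a_0 + a_1 x + a_2 x^2, the coefficients solve the normal equations G · a = b where
  G_{ij} = <φ_i, φ_j> and b_i = <f, φ_i>, with φ_0 = 1, φ_1 = x, φ_2 = x^2.
G =
  [2, 0, 2/3]
  [0, 2/3, 0]
  [2/3, 0, 2/5],
b = (106/15, 14/15, 94/35).
Solving gives a_0 = 102/35, a_1 = 7/5, a_2 = 13/7, so
  g(x) = 13*x^2/7 + 7*x/5 + 102/35.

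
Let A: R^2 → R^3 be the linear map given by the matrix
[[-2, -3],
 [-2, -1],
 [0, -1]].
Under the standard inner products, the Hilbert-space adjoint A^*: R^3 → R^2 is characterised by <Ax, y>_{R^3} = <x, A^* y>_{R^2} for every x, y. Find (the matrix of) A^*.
A^* = A^T =
[[-2, -2, 0],
 [-3, -1, -1]]

For real matrices with standard dot products, the defining identity <Ax, y> = <x, A^* y> gives (Ax)^T y = x^T (A^*) y, i.e. x^T A^T y = x^T (A^*) y. Since this holds for all x, y, we must have A^* = A^T. Therefore
A^* =
[[-2, -2, 0],
 [-3, -1, -1]].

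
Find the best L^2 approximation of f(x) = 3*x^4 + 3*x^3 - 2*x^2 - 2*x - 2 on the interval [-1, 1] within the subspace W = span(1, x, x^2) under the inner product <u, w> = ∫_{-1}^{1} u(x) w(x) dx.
g(x) = 4*x^2/7 - x/5 - 79/35

The best approximation g ∈ W is the orthogonal projection of f onto W. Writing g = a_0 + a_1 x + a_2 x^2, the coefficients solve the normal equations G · a = b where
  G_{ij} = <φ_i, φ_j> and b_i = <f, φ_i>, with φ_0 = 1, φ_1 = x, φ_2 = x^2.
G =
  [2, 0, 2/3]
  [0, 2/3, 0]
  [2/3, 0, 2/5],
b = (-62/15, -2/15, -134/105).
Solving gives a_0 = -79/35, a_1 = -1/5, a_2 = 4/7, so
  g(x) = 4*x^2/7 - x/5 - 79/35.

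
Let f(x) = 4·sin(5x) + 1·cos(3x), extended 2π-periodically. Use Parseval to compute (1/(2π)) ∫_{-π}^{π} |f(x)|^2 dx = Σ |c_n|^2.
Σ |c_n|^2 = 17/2

Expand |f|^2 and use orthogonality of {sin(nx), cos(mx)} on [-π, π]:
  ∫_{-π}^{π} sin(nx)^2 dx = π, ∫ cos(mx)^2 dx = π, and cross terms integrate to 0.
So ∫_{-π}^{π} f(x)^2 dx = 4^2 · π + 1^2 · π = (16 + 1)π.
Divide by 2π: (16 + 1)/2 = 17/2.
By Parseval, this equals Σ |c_n|^2.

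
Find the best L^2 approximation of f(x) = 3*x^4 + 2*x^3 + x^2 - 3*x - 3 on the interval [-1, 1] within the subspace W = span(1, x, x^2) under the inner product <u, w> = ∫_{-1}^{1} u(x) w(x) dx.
g(x) = 25*x^2/7 - 9*x/5 - 114/35

The best approximation g ∈ W is the orthogonal projection of f onto W. Writing g = a_0 + a_1 x + a_2 x^2, the coefficients solve the normal equations G · a = b where
  G_{ij} = <φ_i, φ_j> and b_i = <f, φ_i>, with φ_0 = 1, φ_1 = x, φ_2 = x^2.
G =
  [2, 0, 2/3]
  [0, 2/3, 0]
  [2/3, 0, 2/5],
b = (-62/15, -6/5, -26/35).
Solving gives a_0 = -114/35, a_1 = -9/5, a_2 = 25/7, so
  g(x) = 25*x^2/7 - 9*x/5 - 114/35.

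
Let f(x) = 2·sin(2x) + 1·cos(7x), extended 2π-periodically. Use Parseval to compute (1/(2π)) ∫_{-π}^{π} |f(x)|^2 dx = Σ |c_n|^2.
Σ |c_n|^2 = 5/2

Expand |f|^2 and use orthogonality of {sin(nx), cos(mx)} on [-π, π]:
  ∫_{-π}^{π} sin(nx)^2 dx = π, ∫ cos(mx)^2 dx = π, and cross terms integrate to 0.
So ∫_{-π}^{π} f(x)^2 dx = 2^2 · π + 1^2 · π = (4 + 1)π.
Divide by 2π: (4 + 1)/2 = 5/2.
By Parseval, this equals Σ |c_n|^2.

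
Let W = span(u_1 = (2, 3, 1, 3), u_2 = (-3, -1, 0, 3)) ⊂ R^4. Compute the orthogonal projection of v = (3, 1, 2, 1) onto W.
proj_W(v) = (1015/437, 959/437, 14/23, 315/437)

Set up U = [u_1 | ... | u_2] ∈ R^(4×2). The projector onto W = col(U) is P = U (U^T U)^(-1) U^T.
Compute U^T U =
  [23, 0]
  [0, 19],
and U^T v = (14, -7).
Solve U^T U · c = U^T v for the coefficients: c = (14/23, -7/19). The projection is proj_W(v) = U c.
Check: (v - proj_W(v)) · u_1 = 0  (should be 0).
Check: (v - proj_W(v)) · u_2 = 0  (should be 0).
Result: proj_W(v) = (1015/437, 959/437, 14/23, 315/437).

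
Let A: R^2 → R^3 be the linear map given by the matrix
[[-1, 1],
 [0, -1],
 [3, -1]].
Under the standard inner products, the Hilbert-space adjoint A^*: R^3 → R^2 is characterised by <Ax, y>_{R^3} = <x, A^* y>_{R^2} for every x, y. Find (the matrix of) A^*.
A^* = A^T =
[[-1, 0, 3],
 [1, -1, -1]]

For real matrices with standard dot products, the defining identity <Ax, y> = <x, A^* y> gives (Ax)^T y = x^T (A^*) y, i.e. x^T A^T y = x^T (A^*) y. Since this holds for all x, y, we must have A^* = A^T. Therefore
A^* =
[[-1, 0, 3],
 [1, -1, -1]].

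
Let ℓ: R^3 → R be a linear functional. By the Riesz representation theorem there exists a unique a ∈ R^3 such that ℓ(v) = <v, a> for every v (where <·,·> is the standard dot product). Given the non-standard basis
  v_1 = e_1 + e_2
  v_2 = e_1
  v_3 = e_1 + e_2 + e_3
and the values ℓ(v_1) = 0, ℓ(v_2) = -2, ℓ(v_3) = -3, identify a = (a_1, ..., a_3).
a = (-2, 2, -3)

Write a = (a_1, ..., a_3) in the standard basis. For each basis vector v_i, ℓ(v_i) = <v_i, a> is a linear equation in the a_j's. Collect the n equations into a matrix system V a = ℓ, where row i of V is v_i (expressed in the standard basis). Since V is invertible (lower-triangular with 1s on the diagonal, up to permutation), solve by back-substitution:
  V =
[[1, 1, 0],
 [1, 0, 0],
 [1, 1, 1]]
  V a = (0, -2, -3)
Solving gives a = (-2, 2, -3).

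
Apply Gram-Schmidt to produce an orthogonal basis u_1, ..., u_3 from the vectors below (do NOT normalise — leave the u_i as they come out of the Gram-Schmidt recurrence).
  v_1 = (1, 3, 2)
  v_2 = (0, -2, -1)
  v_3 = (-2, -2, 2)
Orthogonal basis:
  u_1 = (1, 3, 2)
  u_2 = (4/7, -2/7, 1/7)
  u_3 = (-4/3, -4/3, 8/3)

Apply the Gram-Schmidt recurrence
  u_1 = v_1
  u_i = v_i − Σ_{j<i} ((v_i · u_j) / (u_j · u_j)) · u_j.

Step by step this gives:
  u_1 = (1, 3, 2)
  u_2 = (4/7, -2/7, 1/7)
  u_3 = (-4/3, -4/3, 8/3)

Orthogonality check:
  u_2 · u_1 = 0 (should be 0)
  u_3 · u_1 = 0 (should be 0)
  u_3 · u_2 = 0 (should be 0)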